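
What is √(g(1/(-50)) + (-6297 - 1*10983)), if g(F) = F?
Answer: I*√1728002/10 ≈ 131.45*I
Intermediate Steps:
√(g(1/(-50)) + (-6297 - 1*10983)) = √(1/(-50) + (-6297 - 1*10983)) = √(-1/50 + (-6297 - 10983)) = √(-1/50 - 17280) = √(-864001/50) = I*√1728002/10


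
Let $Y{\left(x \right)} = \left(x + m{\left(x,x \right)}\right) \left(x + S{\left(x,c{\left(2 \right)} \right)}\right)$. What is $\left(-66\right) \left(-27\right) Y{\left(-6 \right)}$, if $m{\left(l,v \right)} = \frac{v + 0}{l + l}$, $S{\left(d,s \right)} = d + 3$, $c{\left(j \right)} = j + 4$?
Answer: $88209$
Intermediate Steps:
$c{\left(j \right)} = 4 + j$
$S{\left(d,s \right)} = 3 + d$
$m{\left(l,v \right)} = \frac{v}{2 l}$
$Y{\left(x \right)} = \left(\frac{1}{2} + x\right) \left(3 + 2 x\right)$ ($Y{\left(x \right)} = \left(x + \frac{x}{2 x}\right) \left(x + \left(3 + x\right)\right) = \left(x + \frac{1}{2}\right) \left(3 + 2 x\right) = \left(\frac{1}{2} + x\right) \left(3 + 2 x\right)$)
$\left(-66\right) \left(-27\right) Y{\left(-6 \right)} = \left(-66\right) \left(-27\right) \left(\frac{3}{2} + 2 \left(-6\right)^{2} + 4 \left(-6\right)\right) = 1782 \left(\frac{3}{2} + 2 \cdot 36 - 24\right) = 1782 \left(\frac{3}{2} + 72 - 24\right) = 1782 \cdot \frac{99}{2} = 88209$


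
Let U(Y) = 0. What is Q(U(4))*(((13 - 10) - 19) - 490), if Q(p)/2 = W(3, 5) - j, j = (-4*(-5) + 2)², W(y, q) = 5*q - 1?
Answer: 465520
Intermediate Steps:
W(y, q) = -1 + 5*q
j = 484 (j = (20 + 2)² = 22² = 484)
Q(p) = -920 (Q(p) = 2*((-1 + 5*5) - 1*484) = 2*((-1 + 25) - 484) = 2*(24 - 484) = 2*(-460) = -920)
Q(U(4))*(((13 - 10) - 19) - 490) = -920*(((13 - 10) - 19) - 490) = -920*((3 - 19) - 490) = -920*(-16 - 490) = -920*(-506) = 465520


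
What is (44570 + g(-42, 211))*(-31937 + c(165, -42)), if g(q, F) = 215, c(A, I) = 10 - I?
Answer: -1427969725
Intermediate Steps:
(44570 + g(-42, 211))*(-31937 + c(165, -42)) = (44570 + 215)*(-31937 + (10 - 1*(-42))) = 44785*(-31937 + (10 + 42)) = 44785*(-31937 + 52) = 44785*(-31885) = -1427969725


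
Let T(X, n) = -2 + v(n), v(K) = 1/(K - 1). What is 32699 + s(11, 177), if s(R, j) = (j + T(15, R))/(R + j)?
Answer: 61475871/1880 ≈ 32700.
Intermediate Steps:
v(K) = 1/(-1 + K)
T(X, n) = -2 + 1/(-1 + n)
s(R, j) = (j + (3 - 2*R)/(-1 + R))/(R + j)
32699 + s(11, 177) = 32699 + (1 + (-1 + 11)*(-2 + 177))/((-1 + 11)*(11 + 177)) = 32699 + (1 + 10*175)/(10*188) = 32699 + (1/10)*(1/188)*(1 + 1750) = 32699 + (1/10)*(1/188)*1751 = 32699 + 1751/1880 = 61475871/1880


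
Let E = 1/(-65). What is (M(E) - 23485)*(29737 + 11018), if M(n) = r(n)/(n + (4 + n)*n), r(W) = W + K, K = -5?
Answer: -51541150375/54 ≈ -9.5447e+8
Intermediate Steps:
E = -1/65 ≈ -0.015385
r(W) = -5 + W (r(W) = W - 5 = -5 + W)
M(n) = (-5 + n)/(n + n*(4 + n)) (M(n) = (-5 + n)/(n + (4 + n)*n) = (-5 + n)/(n + n*(4 + n)))
(M(E) - 23485)*(29737 + 11018) = ((-5 - 1/65)/((-1/65)*(5 - 1/65)) - 23485)*(29737 + 11018) = (-65*(-326/65)/324/65 - 23485)*40755 = (-65*65/324*(-326/65) - 23485)*40755 = (10595/162 - 23485)*40755 = -3793975/162*40755 = -51541150375/54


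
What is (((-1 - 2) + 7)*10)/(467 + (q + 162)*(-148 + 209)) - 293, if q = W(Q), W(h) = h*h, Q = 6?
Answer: -735129/2509 ≈ -293.00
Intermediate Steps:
W(h) = h²
q = 36 (q = 6² = 36)
(((-1 - 2) + 7)*10)/(467 + (q + 162)*(-148 + 209)) - 293 = (((-1 - 2) + 7)*10)/(467 + (36 + 162)*(-148 + 209)) - 293 = ((-3 + 7)*10)/(467 + 198*61) - 293 = (4*10)/(467 + 12078) - 293 = 40/12545 - 293 = (1/12545)*40 - 293 = 8/2509 - 293 = -735129/2509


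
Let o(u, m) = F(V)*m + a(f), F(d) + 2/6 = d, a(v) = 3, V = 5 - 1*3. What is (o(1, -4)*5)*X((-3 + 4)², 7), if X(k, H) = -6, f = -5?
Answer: 110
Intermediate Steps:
V = 2 (V = 5 - 3 = 2)
F(d) = -⅓ + d
o(u, m) = 3 + 5*m/3 (o(u, m) = (-⅓ + 2)*m + 3 = 5*m/3 + 3 = 3 + 5*m/3)
(o(1, -4)*5)*X((-3 + 4)², 7) = ((3 + (5/3)*(-4))*5)*(-6) = ((3 - 20/3)*5)*(-6) = -11/3*5*(-6) = -55/3*(-6) = 110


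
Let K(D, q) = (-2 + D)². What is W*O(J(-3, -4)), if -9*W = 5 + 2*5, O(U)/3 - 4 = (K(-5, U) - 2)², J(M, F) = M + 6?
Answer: -11065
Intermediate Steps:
J(M, F) = 6 + M
O(U) = 6639 (O(U) = 12 + 3*((-2 - 5)² - 2)² = 12 + 3*((-7)² - 2)² = 12 + 3*(49 - 2)² = 12 + 3*47² = 12 + 3*2209 = 12 + 6627 = 6639)
W = -5/3 (W = -(5 + 2*5)/9 = -(5 + 10)/9 = -⅑*15 = -5/3 ≈ -1.6667)
W*O(J(-3, -4)) = -5/3*6639 = -11065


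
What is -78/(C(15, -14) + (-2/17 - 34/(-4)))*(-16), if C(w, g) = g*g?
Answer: 42432/6949 ≈ 6.1062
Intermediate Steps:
C(w, g) = g**2
-78/(C(15, -14) + (-2/17 - 34/(-4)))*(-16) = -78/((-14)**2 + (-2/17 - 34/(-4)))*(-16) = -78/(196 + (-2*1/17 - 34*(-1/4)))*(-16) = -78/(196 + (-2/17 + 17/2))*(-16) = -78/(196 + 285/34)*(-16) = -78/6949/34*(-16) = -78*34/6949*(-16) = -2652/6949*(-16) = 42432/6949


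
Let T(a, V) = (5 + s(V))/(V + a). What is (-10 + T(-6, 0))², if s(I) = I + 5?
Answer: 1225/9 ≈ 136.11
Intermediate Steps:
s(I) = 5 + I
T(a, V) = (10 + V)/(V + a) (T(a, V) = (5 + (5 + V))/(V + a) = (10 + V)/(V + a))
(-10 + T(-6, 0))² = (-10 + (10 + 0)/(0 - 6))² = (-10 + 10/(-6))² = (-10 - ⅙*10)² = (-10 - 5/3)² = (-35/3)² = 1225/9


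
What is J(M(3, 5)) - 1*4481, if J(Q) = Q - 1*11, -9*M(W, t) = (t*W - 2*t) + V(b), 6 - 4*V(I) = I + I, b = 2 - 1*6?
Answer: -80873/18 ≈ -4492.9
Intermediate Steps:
b = -4 (b = 2 - 6 = -4)
V(I) = 3/2 - I/2 (V(I) = 3/2 - (I + I)/4 = 3/2 - I/2)
M(W, t) = -7/18 + 2*t/9 - W*t/9 (M(W, t) = -((t*W - 2*t) + (3/2 - ½*(-4)))/9 = -((W*t - 2*t) + (3/2 + 2))/9 = -((-2*t + W*t) + 7/2)/9 = -(7/2 - 2*t + W*t)/9 = -7/18 + 2*t/9 - W*t/9)
J(Q) = -11 + Q (J(Q) = Q - 11 = -11 + Q)
J(M(3, 5)) - 1*4481 = (-11 + (-7/18 + (2/9)*5 - ⅑*3*5)) - 1*4481 = (-11 + (-7/18 + 10/9 - 5/3)) - 4481 = (-11 - 17/18) - 4481 = -215/18 - 4481 = -80873/18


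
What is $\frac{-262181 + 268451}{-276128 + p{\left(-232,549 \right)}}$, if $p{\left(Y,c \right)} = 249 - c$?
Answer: $- \frac{3135}{138214} \approx -0.022682$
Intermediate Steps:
$\frac{-262181 + 268451}{-276128 + p{\left(-232,549 \right)}} = \frac{-262181 + 268451}{-276128 + \left(249 - 549\right)} = \frac{6270}{-276128 + \left(249 - 549\right)} = \frac{6270}{-276128 - 300} = \frac{6270}{-276428} = 6270 \left(- \frac{1}{276428}\right) = - \frac{3135}{138214}$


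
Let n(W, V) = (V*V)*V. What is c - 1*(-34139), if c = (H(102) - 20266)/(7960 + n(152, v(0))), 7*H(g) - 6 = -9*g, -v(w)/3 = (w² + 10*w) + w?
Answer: 951041153/27860 ≈ 34136.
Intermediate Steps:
v(w) = -33*w - 3*w² (v(w) = -3*((w² + 10*w) + w) = -3*(w² + 11*w) = -33*w - 3*w²)
n(W, V) = V³ (n(W, V) = V²*V = V³)
H(g) = 6/7 - 9*g/7 (H(g) = 6/7 + (-9*g)/7 = 6/7 - 9*g/7)
c = -71387/27860 (c = ((6/7 - 9/7*102) - 20266)/(7960 + (-3*0*(11 + 0))³) = ((6/7 - 918/7) - 20266)/(7960 + (-3*0*11)³) = (-912/7 - 20266)/(7960 + 0³) = -142774/(7*(7960 + 0)) = -142774/7/7960 = -142774/7*1/7960 = -71387/27860 ≈ -2.5623)
c - 1*(-34139) = -71387/27860 - 1*(-34139) = -71387/27860 + 34139 = 951041153/27860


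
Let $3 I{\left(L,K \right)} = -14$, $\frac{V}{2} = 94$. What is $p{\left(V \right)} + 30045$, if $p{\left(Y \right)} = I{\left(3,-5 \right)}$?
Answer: $\frac{90121}{3} \approx 30040.0$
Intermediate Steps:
$V = 188$ ($V = 2 \cdot 94 = 188$)
$I{\left(L,K \right)} = - \frac{14}{3}$ ($I{\left(L,K \right)} = \frac{1}{3} \left(-14\right) = - \frac{14}{3}$)
$p{\left(Y \right)} = - \frac{14}{3}$
$p{\left(V \right)} + 30045 = - \frac{14}{3} + 30045 = \frac{90121}{3}$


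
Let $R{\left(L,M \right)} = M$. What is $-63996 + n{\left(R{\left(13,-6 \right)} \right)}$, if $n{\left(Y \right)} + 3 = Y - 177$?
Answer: $-64182$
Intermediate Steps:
$n{\left(Y \right)} = -180 + Y$ ($n{\left(Y \right)} = -3 + \left(Y - 177\right) = -3 + \left(-177 + Y\right) = -180 + Y$)
$-63996 + n{\left(R{\left(13,-6 \right)} \right)} = -63996 - 186 = -64182$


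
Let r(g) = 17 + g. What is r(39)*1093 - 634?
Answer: 60574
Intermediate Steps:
r(39)*1093 - 634 = (17 + 39)*1093 - 634 = 56*1093 - 634 = 61208 - 634 = 60574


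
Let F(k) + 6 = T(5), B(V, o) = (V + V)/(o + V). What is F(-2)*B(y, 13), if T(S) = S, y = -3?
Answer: ⅗ ≈ 0.60000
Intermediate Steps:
B(V, o) = 2*V/(V + o) (B(V, o) = (2*V)/(V + o) = 2*V/(V + o))
F(k) = -1 (F(k) = -6 + 5 = -1)
F(-2)*B(y, 13) = -2*(-3)/(-3 + 13) = -2*(-3)/10 = -1*(-⅗) = ⅗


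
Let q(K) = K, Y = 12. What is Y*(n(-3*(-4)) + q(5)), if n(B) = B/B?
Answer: 72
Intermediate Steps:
n(B) = 1
Y*(n(-3*(-4)) + q(5)) = 12*(1 + 5) = 12*6 = 72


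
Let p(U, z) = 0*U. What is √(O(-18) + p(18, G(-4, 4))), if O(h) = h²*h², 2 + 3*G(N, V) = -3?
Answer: 324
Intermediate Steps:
G(N, V) = -5/3 (G(N, V) = -⅔ + (⅓)*(-3) = -⅔ - 1 = -5/3)
p(U, z) = 0
O(h) = h⁴
√(O(-18) + p(18, G(-4, 4))) = √((-18)⁴ + 0) = √(104976 + 0) = √104976 = 324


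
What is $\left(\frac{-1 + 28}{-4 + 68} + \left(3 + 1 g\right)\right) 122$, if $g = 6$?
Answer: $\frac{36783}{32} \approx 1149.5$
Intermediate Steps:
$\left(\frac{-1 + 28}{-4 + 68} + \left(3 + 1 g\right)\right) 122 = \left(\frac{-1 + 28}{-4 + 68} + \left(3 + 1 \cdot 6\right)\right) 122 = \left(\frac{27}{64} + \left(3 + 6\right)\right) 122 = \left(27 \cdot \frac{1}{64} + 9\right) 122 = \left(\frac{27}{64} + 9\right) 122 = \frac{603}{64} \cdot 122 = \frac{36783}{32}$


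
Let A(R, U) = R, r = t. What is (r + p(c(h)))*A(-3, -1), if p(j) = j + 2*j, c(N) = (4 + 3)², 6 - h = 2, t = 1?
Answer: -444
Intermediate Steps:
r = 1
h = 4 (h = 6 - 1*2 = 6 - 2 = 4)
c(N) = 49 (c(N) = 7² = 49)
p(j) = 3*j
(r + p(c(h)))*A(-3, -1) = (1 + 3*49)*(-3) = (1 + 147)*(-3) = 148*(-3) = -444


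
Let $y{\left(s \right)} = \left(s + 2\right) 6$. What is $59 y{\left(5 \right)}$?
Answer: $2478$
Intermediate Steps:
$y{\left(s \right)} = 12 + 6 s$ ($y{\left(s \right)} = \left(2 + s\right) 6 = 12 + 6 s$)
$59 y{\left(5 \right)} = 59 \left(12 + 6 \cdot 5\right) = 59 \left(12 + 30\right) = 59 \cdot 42 = 2478$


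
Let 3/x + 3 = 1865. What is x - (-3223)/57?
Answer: 315863/5586 ≈ 56.545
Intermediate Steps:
x = 3/1862 (x = 3/(-3 + 1865) = 3/1862 ≈ 0.0016112)
x - (-3223)/57 = 3/1862 - (-3223)/57 = 3/1862 - 1*(-3223/57) = 3/1862 + 3223/57 = 315863/5586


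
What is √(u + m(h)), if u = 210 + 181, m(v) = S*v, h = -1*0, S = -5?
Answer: √391 ≈ 19.774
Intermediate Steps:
h = 0
m(v) = -5*v
u = 391
√(u + m(h)) = √(391 - 5*0) = √(391 + 0) = √391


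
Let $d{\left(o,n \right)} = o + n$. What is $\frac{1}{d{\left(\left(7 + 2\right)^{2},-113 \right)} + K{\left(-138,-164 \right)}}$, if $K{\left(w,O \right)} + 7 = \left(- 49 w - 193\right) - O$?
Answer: $\frac{1}{6694} \approx 0.00014939$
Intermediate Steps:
$d{\left(o,n \right)} = n + o$
$K{\left(w,O \right)} = -200 - O - 49 w$ ($K{\left(w,O \right)} = -7 - \left(193 + O + 49 w\right) = -200 - O - 49 w$)
$\frac{1}{d{\left(\left(7 + 2\right)^{2},-113 \right)} + K{\left(-138,-164 \right)}} = \frac{1}{\left(-113 + \left(7 + 2\right)^{2}\right) - -6726} = \frac{1}{\left(-113 + 9^{2}\right) + \left(-200 + 164 + 6762\right)} = \frac{1}{\left(-113 + 81\right) + 6726} = \frac{1}{-32 + 6726} = \frac{1}{6694}$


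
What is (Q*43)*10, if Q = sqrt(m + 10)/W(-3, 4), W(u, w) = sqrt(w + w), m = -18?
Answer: 430*I ≈ 430.0*I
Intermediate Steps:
W(u, w) = sqrt(2)*sqrt(w) (W(u, w) = sqrt(2*w) = sqrt(2)*sqrt(w))
Q = I (Q = sqrt(-18 + 10)/((sqrt(2)*sqrt(4))) = sqrt(-8)/((sqrt(2)*2)) = (2*I*sqrt(2))/((2*sqrt(2))) = (2*I*sqrt(2))*(sqrt(2)/4) = I ≈ 1.0*I)
(Q*43)*10 = (I*43)*10 = (43*I)*10 = 430*I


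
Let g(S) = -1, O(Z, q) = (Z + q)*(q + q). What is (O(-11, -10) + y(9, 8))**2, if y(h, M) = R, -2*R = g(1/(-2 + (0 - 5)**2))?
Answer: 707281/4 ≈ 1.7682e+5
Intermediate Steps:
O(Z, q) = 2*q*(Z + q) (O(Z, q) = (Z + q)*(2*q) = 2*q*(Z + q))
R = 1/2 (R = -1/2*(-1) = 1/2 ≈ 0.50000)
y(h, M) = 1/2
(O(-11, -10) + y(9, 8))**2 = (2*(-10)*(-11 - 10) + 1/2)**2 = (2*(-10)*(-21) + 1/2)**2 = (420 + 1/2)**2 = (841/2)**2 = 707281/4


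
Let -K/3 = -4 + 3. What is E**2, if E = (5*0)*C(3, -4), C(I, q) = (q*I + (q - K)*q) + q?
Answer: 0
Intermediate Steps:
K = 3 (K = -3*(-4 + 3) = -3*(-1) = 3)
C(I, q) = q + I*q + q*(-3 + q) (C(I, q) = (q*I + (q - 1*3)*q) + q = (I*q + (q - 3)*q) + q = (I*q + (-3 + q)*q) + q = (I*q + q*(-3 + q)) + q = q + I*q + q*(-3 + q))
E = 0 (E = (5*0)*(-4*(-2 + 3 - 4)) = 0*(-4*(-3)) = 0*12 = 0)
E**2 = 0**2 = 0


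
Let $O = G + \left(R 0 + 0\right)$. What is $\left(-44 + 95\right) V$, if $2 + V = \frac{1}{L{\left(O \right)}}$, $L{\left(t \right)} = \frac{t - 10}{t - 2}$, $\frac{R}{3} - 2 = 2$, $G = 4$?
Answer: $-119$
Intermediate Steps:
$R = 12$ ($R = 6 + 3 \cdot 2 = 6 + 6 = 12$)
$O = 4$ ($O = 4 + \left(12 \cdot 0 + 0\right) = 4 + \left(0 + 0\right) = 4 + 0 = 4$)
$L{\left(t \right)} = \frac{-10 + t}{-2 + t}$
$V = - \frac{7}{3}$ ($V = -2 + \frac{1}{\frac{1}{-2 + 4} \left(-10 + 4\right)} = -2 + \frac{1}{\frac{1}{2} \left(-6\right)} = -2 + \frac{1}{-3} = -2 - \frac{1}{3} = - \frac{7}{3} \approx -2.3333$)
$\left(-44 + 95\right) V = \left(-44 + 95\right) \left(- \frac{7}{3}\right) = 51 \left(- \frac{7}{3}\right) = -119$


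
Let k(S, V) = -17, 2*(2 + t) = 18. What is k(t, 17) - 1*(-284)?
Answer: 267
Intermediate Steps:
t = 7 (t = -2 + (½)*18 = -2 + 9 = 7)
k(t, 17) - 1*(-284) = -17 - 1*(-284) = -17 + 284 = 267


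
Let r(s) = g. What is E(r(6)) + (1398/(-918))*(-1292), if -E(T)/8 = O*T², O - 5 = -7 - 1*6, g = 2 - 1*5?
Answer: 22892/9 ≈ 2543.6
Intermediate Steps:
g = -3 (g = 2 - 5 = -3)
r(s) = -3
O = -8 (O = 5 + (-7 - 1*6) = 5 + (-7 - 6) = 5 - 13 = -8)
E(T) = 64*T² (E(T) = -(-64)*T² = 64*T²)
E(r(6)) + (1398/(-918))*(-1292) = 64*(-3)² + (1398/(-918))*(-1292) = 64*9 + (1398*(-1/918))*(-1292) = 576 - 233/153*(-1292) = 576 + 17708/9 = 22892/9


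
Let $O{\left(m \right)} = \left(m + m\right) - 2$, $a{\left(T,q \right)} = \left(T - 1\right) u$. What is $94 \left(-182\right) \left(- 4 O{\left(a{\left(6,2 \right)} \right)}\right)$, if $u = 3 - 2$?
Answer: $547456$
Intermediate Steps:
$u = 1$
$a{\left(T,q \right)} = -1 + T$ ($a{\left(T,q \right)} = \left(T - 1\right) 1 = \left(-1 + T\right) 1 = -1 + T$)
$O{\left(m \right)} = -2 + 2 m$ ($O{\left(m \right)} = 2 m - 2 = -2 + 2 m$)
$94 \left(-182\right) \left(- 4 O{\left(a{\left(6,2 \right)} \right)}\right) = 94 \left(-182\right) \left(- 4 \left(-2 + 2 \left(-1 + 6\right)\right)\right) = - 17108 \left(- 4 \left(-2 + 2 \cdot 5\right)\right) = - 17108 \left(- 4 \left(-2 + 10\right)\right) = - 17108 \left(\left(-4\right) 8\right) = \left(-17108\right) \left(-32\right) = 547456$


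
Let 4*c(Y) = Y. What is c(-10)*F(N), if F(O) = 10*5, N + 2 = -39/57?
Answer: -125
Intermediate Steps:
c(Y) = Y/4
N = -51/19 (N = -2 - 39/57 = -2 - 39*1/57 = -2 - 13/19 = -51/19 ≈ -2.6842)
F(O) = 50
c(-10)*F(N) = ((1/4)*(-10))*50 = -5/2*50 = -125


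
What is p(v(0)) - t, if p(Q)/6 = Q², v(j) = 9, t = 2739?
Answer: -2253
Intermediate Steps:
p(Q) = 6*Q²
p(v(0)) - t = 6*9² - 1*2739 = 6*81 - 2739 = 486 - 2739 = -2253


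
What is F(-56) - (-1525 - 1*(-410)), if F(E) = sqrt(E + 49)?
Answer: 1115 + I*sqrt(7) ≈ 1115.0 + 2.6458*I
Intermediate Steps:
F(E) = sqrt(49 + E)
F(-56) - (-1525 - 1*(-410)) = sqrt(49 - 56) - (-1525 - 1*(-410)) = sqrt(-7) - (-1525 + 410) = I*sqrt(7) - 1*(-1115) = I*sqrt(7) + 1115 = 1115 + I*sqrt(7)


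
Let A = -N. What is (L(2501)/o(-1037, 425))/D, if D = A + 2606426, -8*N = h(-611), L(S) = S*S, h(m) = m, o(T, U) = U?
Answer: 50040008/8861588725 ≈ 0.0056468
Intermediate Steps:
L(S) = S**2
N = 611/8 (N = -1/8*(-611) = 611/8 ≈ 76.375)
A = -611/8 (A = -1*611/8 = -611/8 ≈ -76.375)
D = 20850797/8 (D = -611/8 + 2606426 = 20850797/8 ≈ 2.6063e+6)
(L(2501)/o(-1037, 425))/D = (2501**2/425)/(20850797/8) = (6255001*(1/425))*(8/20850797) = (6255001/425)*(8/20850797) = 50040008/8861588725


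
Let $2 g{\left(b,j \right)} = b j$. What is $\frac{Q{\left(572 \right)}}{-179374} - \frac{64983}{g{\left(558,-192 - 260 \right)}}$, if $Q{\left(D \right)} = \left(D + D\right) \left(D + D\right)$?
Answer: $- \frac{1966484857}{290006364} \approx -6.7808$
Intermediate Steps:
$Q{\left(D \right)} = 4 D^{2}$ ($Q{\left(D \right)} = 2 D 2 D = 4 D^{2}$)
$g{\left(b,j \right)} = \frac{b j}{2}$
$\frac{Q{\left(572 \right)}}{-179374} - \frac{64983}{g{\left(558,-192 - 260 \right)}} = \frac{4 \cdot 572^{2}}{-179374} - \frac{64983}{\frac{1}{2} \cdot 558 \left(-192 - 260\right)} = 4 \cdot 327184 \left(- \frac{1}{179374}\right) - \frac{64983}{\frac{1}{2} \cdot 558 \left(-452\right)} = 1308736 \left(- \frac{1}{179374}\right) - \frac{64983}{-126108} = - \frac{50336}{6899} - - \frac{21661}{42036} = - \frac{50336}{6899} + \frac{21661}{42036} = - \frac{1966484857}{290006364}$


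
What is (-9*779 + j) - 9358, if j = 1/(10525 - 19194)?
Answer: -141902862/8669 ≈ -16369.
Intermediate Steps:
j = -1/8669 (j = 1/(-8669) = -1/8669 ≈ -0.00011535)
(-9*779 + j) - 9358 = (-9*779 - 1/8669) - 9358 = (-7011 - 1/8669) - 9358 = -60778360/8669 - 9358 = -141902862/8669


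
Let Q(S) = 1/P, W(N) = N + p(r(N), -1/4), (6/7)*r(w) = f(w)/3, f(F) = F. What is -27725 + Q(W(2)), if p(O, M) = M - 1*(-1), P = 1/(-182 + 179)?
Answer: -27728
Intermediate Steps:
P = -⅓ (P = 1/(-3) = -⅓ ≈ -0.33333)
r(w) = 7*w/18 (r(w) = 7*(w/3)/6 = 7*w/18)
p(O, M) = 1 + M (p(O, M) = M + 1 = 1 + M)
W(N) = ¾ + N (W(N) = N + (1 - 1/4) = N + (1 - 1*¼) = N + (1 - ¼) = N + ¾ = ¾ + N)
Q(S) = -3 (Q(S) = 1/(-⅓) = -3)
-27725 + Q(W(2)) = -27725 - 3 = -27728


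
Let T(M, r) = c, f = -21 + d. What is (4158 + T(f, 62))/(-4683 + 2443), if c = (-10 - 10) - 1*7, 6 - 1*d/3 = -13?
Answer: -4131/2240 ≈ -1.8442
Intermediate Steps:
d = 57 (d = 18 - 3*(-13) = 18 + 39 = 57)
f = 36 (f = -21 + 57 = 36)
c = -27 (c = -20 - 7 = -27)
T(M, r) = -27
(4158 + T(f, 62))/(-4683 + 2443) = (4158 - 27)/(-4683 + 2443) = 4131/(-2240) = 4131*(-1/2240) = -4131/2240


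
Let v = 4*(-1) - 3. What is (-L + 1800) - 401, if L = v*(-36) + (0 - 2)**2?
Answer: 1143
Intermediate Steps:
v = -7 (v = -4 - 3 = -7)
L = 256 (L = -7*(-36) + (0 - 2)**2 = 252 + (-2)**2 = 252 + 4 = 256)
(-L + 1800) - 401 = (-1*256 + 1800) - 401 = (-256 + 1800) - 401 = 1544 - 401 = 1143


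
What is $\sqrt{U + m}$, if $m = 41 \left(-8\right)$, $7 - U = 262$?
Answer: $i \sqrt{583} \approx 24.145 i$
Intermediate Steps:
$U = -255$ ($U = 7 - 262 = -255$)
$m = -328$
$\sqrt{U + m} = \sqrt{-255 - 328} = \sqrt{-583} = i \sqrt{583}$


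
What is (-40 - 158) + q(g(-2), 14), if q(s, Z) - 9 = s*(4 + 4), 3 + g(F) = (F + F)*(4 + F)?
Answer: -277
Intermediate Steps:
g(F) = -3 + 2*F*(4 + F) (g(F) = -3 + (F + F)*(4 + F) = -3 + (2*F)*(4 + F) = -3 + 2*F*(4 + F))
q(s, Z) = 9 + 8*s (q(s, Z) = 9 + s*(4 + 4) = 9 + s*8 = 9 + 8*s)
(-40 - 158) + q(g(-2), 14) = (-40 - 158) + (9 + 8*(-3 + 2*(-2)**2 + 8*(-2))) = -198 + (9 + 8*(-3 + 2*4 - 16)) = -198 + (9 + 8*(-3 + 8 - 16)) = -198 + (9 + 8*(-11)) = -198 + (9 - 88) = -198 - 79 = -277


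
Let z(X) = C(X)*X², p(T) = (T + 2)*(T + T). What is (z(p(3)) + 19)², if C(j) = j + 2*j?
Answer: 6564078361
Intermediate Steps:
C(j) = 3*j
p(T) = 2*T*(2 + T) (p(T) = (2 + T)*(2*T) = 2*T*(2 + T))
z(X) = 3*X³ (z(X) = (3*X)*X² = 3*X³)
(z(p(3)) + 19)² = (3*(2*3*(2 + 3))³ + 19)² = (3*(2*3*5)³ + 19)² = (3*30³ + 19)² = (3*27000 + 19)² = (81000 + 19)² = 81019² = 6564078361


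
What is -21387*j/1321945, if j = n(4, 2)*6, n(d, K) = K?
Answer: -256644/1321945 ≈ -0.19414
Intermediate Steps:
j = 12 (j = 2*6 = 12)
-21387*j/1321945 = -21387*12/1321945 = -256644*1/1321945 = -256644/1321945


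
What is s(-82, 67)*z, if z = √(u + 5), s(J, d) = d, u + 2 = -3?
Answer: 0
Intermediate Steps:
u = -5 (u = -2 - 3 = -5)
z = 0 (z = √(-5 + 5) = √0 = 0)
s(-82, 67)*z = 67*0 = 0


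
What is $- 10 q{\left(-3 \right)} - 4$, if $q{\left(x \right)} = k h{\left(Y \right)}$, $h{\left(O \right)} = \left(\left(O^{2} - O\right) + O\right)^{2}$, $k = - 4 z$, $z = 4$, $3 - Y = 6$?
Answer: $12956$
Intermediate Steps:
$Y = -3$ ($Y = 3 - 6 = -3$)
$k = -16$ ($k = \left(-4\right) 4 = -16$)
$h{\left(O \right)} = O^{4}$ ($h{\left(O \right)} = \left(O^{2}\right)^{2} = O^{4}$)
$q{\left(x \right)} = -1296$ ($q{\left(x \right)} = - 16 \left(-3\right)^{4} = \left(-16\right) 81 = -1296$)
$- 10 q{\left(-3 \right)} - 4 = \left(-10\right) \left(-1296\right) - 4 = 12960 - 4 = 12956$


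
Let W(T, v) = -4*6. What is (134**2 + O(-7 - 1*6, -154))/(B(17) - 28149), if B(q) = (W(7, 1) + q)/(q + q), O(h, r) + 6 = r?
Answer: -605064/957073 ≈ -0.63220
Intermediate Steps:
O(h, r) = -6 + r
W(T, v) = -24
B(q) = (-24 + q)/(2*q) (B(q) = (-24 + q)/(q + q) = (-24 + q)/((2*q)) = (-24 + q)*(1/(2*q)) = (-24 + q)/(2*q))
(134**2 + O(-7 - 1*6, -154))/(B(17) - 28149) = (134**2 + (-6 - 154))/((1/2)*(-24 + 17)/17 - 28149) = (17956 - 160)/((1/2)*(1/17)*(-7) - 28149) = 17796/(-7/34 - 28149) = 17796/(-957073/34) = 17796*(-34/957073) = -605064/957073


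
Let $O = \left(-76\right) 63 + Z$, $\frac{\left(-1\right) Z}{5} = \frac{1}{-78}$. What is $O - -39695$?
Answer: $\frac{2722751}{78} \approx 34907.0$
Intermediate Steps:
$Z = \frac{5}{78}$ ($Z = - \frac{5}{-78} = \left(-5\right) \left(- \frac{1}{78}\right) = \frac{5}{78} \approx 0.064103$)
$O = - \frac{373459}{78}$ ($O = \left(-76\right) 63 + \frac{5}{78} = -4788 + \frac{5}{78} = - \frac{373459}{78} \approx -4787.9$)
$O - -39695 = - \frac{373459}{78} - -39695 = - \frac{373459}{78} + 39695 = \frac{2722751}{78}$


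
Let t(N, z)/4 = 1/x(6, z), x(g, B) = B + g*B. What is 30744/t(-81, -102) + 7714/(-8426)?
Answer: -23120122109/4213 ≈ -5.4878e+6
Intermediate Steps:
x(g, B) = B + B*g
t(N, z) = 4/(7*z) (t(N, z) = 4/((z*(1 + 6))) = 4/((z*7)) = 4/((7*z)) = 4*(1/(7*z)) = 4/(7*z))
30744/t(-81, -102) + 7714/(-8426) = 30744/(((4/7)/(-102))) + 7714/(-8426) = 30744/(((4/7)*(-1/102))) + 7714*(-1/8426) = 30744/(-2/357) - 3857/4213 = 30744*(-357/2) - 3857/4213 = -5487804 - 3857/4213 = -23120122109/4213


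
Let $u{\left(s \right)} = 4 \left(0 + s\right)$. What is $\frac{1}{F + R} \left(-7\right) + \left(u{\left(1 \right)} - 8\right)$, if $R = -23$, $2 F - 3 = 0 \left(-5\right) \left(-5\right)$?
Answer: $- \frac{158}{43} \approx -3.6744$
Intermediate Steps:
$u{\left(s \right)} = 4 s$
$F = \frac{3}{2}$ ($F = \frac{3}{2} + \frac{0 \left(-5\right) \left(-5\right)}{2} = \frac{3}{2} + \frac{0 \left(-5\right)}{2} = \frac{3}{2} + \frac{1}{2} \cdot 0 = \frac{3}{2} + 0 = \frac{3}{2} \approx 1.5$)
$\frac{1}{F + R} \left(-7\right) + \left(u{\left(1 \right)} - 8\right) = \frac{1}{\frac{3}{2} - 23} \left(-7\right) + \left(4 \cdot 1 - 8\right) = \frac{1}{- \frac{43}{2}} \left(-7\right) + \left(4 - 8\right) = \left(- \frac{2}{43}\right) \left(-7\right) - 4 = \frac{14}{43} - 4 = - \frac{158}{43}$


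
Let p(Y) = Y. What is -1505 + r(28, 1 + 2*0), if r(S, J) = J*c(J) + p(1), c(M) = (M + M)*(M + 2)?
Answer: -1498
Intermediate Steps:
c(M) = 2*M*(2 + M) (c(M) = (2*M)*(2 + M) = 2*M*(2 + M))
r(S, J) = 1 + 2*J**2*(2 + J) (r(S, J) = J*(2*J*(2 + J)) + 1 = 2*J**2*(2 + J) + 1 = 1 + 2*J**2*(2 + J))
-1505 + r(28, 1 + 2*0) = -1505 + (1 + 2*(1 + 2*0)**2*(2 + (1 + 2*0))) = -1505 + (1 + 2*(1 + 0)**2*(2 + (1 + 0))) = -1505 + (1 + 2*1**2*(2 + 1)) = -1505 + (1 + 2*1*3) = -1505 + (1 + 6) = -1505 + 7 = -1498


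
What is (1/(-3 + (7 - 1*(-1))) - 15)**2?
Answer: 5476/25 ≈ 219.04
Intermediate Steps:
(1/(-3 + (7 - 1*(-1))) - 15)**2 = (1/(-3 + (7 + 1)) - 15)**2 = (1/(-3 + 8) - 15)**2 = (1/5 - 15)**2 = (-74/5)**2 = 5476/25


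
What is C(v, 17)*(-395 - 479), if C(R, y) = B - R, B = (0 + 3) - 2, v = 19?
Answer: 15732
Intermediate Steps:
B = 1 (B = 3 - 2 = 1)
C(R, y) = 1 - R
C(v, 17)*(-395 - 479) = (1 - 1*19)*(-395 - 479) = (1 - 19)*(-874) = -18*(-874) = 15732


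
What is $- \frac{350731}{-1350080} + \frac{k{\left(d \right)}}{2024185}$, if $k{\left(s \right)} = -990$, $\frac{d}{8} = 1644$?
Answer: $\frac{141721570007}{546562336960} \approx 0.2593$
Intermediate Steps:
$d = 13152$ ($d = 8 \cdot 1644 = 13152$)
$- \frac{350731}{-1350080} + \frac{k{\left(d \right)}}{2024185} = - \frac{350731}{-1350080} - \frac{990}{2024185} = \left(-350731\right) \left(- \frac{1}{1350080}\right) - \frac{198}{404837} = \frac{350731}{1350080} - \frac{198}{404837} = \frac{141721570007}{546562336960}$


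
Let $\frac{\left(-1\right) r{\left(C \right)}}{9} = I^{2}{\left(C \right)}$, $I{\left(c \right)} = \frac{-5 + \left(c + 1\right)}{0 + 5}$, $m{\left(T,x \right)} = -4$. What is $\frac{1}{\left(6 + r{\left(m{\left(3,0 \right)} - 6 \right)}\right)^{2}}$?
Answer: $\frac{625}{2604996} \approx 0.00023992$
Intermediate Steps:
$I{\left(c \right)} = - \frac{4}{5} + \frac{c}{5}$ ($I{\left(c \right)} = \frac{-5 + \left(1 + c\right)}{5} = \left(-4 + c\right) \frac{1}{5} = - \frac{4}{5} + \frac{c}{5}$)
$r{\left(C \right)} = - 9 \left(- \frac{4}{5} + \frac{C}{5}\right)^{2}$
$\frac{1}{\left(6 + r{\left(m{\left(3,0 \right)} - 6 \right)}\right)^{2}} = \frac{1}{\left(6 - \frac{9 \left(-4 - 10\right)^{2}}{25}\right)^{2}} = \frac{1}{\left(6 - \frac{9 \left(-14\right)^{2}}{25}\right)^{2}} = \frac{1}{\left(6 - \frac{1764}{25}\right)^{2}} = \frac{1}{\left(- \frac{1614}{25}\right)^{2}} = \frac{1}{\frac{2604996}{625}} = \frac{625}{2604996}$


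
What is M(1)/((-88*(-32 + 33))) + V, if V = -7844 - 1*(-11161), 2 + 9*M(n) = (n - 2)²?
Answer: 2627065/792 ≈ 3317.0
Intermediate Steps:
M(n) = -2/9 + (-2 + n)²/9 (M(n) = -2/9 + (n - 2)²/9 = -2/9 + (-2 + n)²/9)
V = 3317 (V = -7844 + 11161 = 3317)
M(1)/((-88*(-32 + 33))) + V = (-2/9 + (-2 + 1)²/9)/((-88*(-32 + 33))) + 3317 = (-2/9 + (⅑)*(-1)²)/((-88*1)) + 3317 = (-2/9 + (⅑)*1)/(-88) + 3317 = (-2/9 + ⅑)*(-1/88) + 3317 = -⅑*(-1/88) + 3317 = 1/792 + 3317 = 2627065/792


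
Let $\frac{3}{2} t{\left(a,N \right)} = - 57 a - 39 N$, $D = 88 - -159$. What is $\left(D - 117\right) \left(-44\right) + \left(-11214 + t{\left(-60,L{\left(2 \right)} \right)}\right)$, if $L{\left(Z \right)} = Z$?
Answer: $-14706$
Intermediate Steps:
$D = 247$ ($D = 88 + 159 = 247$)
$t{\left(a,N \right)} = - 38 a - 26 N$ ($t{\left(a,N \right)} = \frac{2 \left(- 57 a - 39 N\right)}{3} = - 38 a - 26 N$)
$\left(D - 117\right) \left(-44\right) + \left(-11214 + t{\left(-60,L{\left(2 \right)} \right)}\right) = \left(247 - 117\right) \left(-44\right) - 8986 = 130 \left(-44\right) + \left(-11214 + \left(2280 - 52\right)\right) = -5720 + \left(-11214 + 2228\right) = -5720 - 8986 = -14706$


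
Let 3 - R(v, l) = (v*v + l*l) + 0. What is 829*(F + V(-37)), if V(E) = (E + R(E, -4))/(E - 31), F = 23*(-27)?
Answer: -33830661/68 ≈ -4.9751e+5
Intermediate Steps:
R(v, l) = 3 - l**2 - v**2 (R(v, l) = 3 - ((v*v + l*l) + 0) = 3 - ((v**2 + l**2) + 0) = 3 - ((l**2 + v**2) + 0) = 3 - (l**2 + v**2) = 3 + (-l**2 - v**2) = 3 - l**2 - v**2)
F = -621
V(E) = (-13 + E - E**2)/(-31 + E) (V(E) = (E + (3 - 1*(-4)**2 - E**2))/(E - 31) = (E + (3 - 1*16 - E**2))/(-31 + E) = (E + (3 - 16 - E**2))/(-31 + E) = (E + (-13 - E**2))/(-31 + E) = (-13 + E - E**2)/(-31 + E))
829*(F + V(-37)) = 829*(-621 + (-13 - 37 - 1*(-37)**2)/(-31 - 37)) = 829*(-621 + (-13 - 37 - 1*1369)/(-68)) = 829*(-621 - (-13 - 37 - 1369)/68) = 829*(-621 - 1/68*(-1419)) = 829*(-621 + 1419/68) = 829*(-40809/68) = -33830661/68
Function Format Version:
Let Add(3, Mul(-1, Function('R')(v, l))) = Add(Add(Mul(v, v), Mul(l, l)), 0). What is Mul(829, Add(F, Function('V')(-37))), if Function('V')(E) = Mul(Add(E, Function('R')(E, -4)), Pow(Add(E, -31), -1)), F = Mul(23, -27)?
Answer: Rational(-33830661, 68) ≈ -4.9751e+5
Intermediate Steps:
Function('R')(v, l) = Add(3, Mul(-1, Pow(l, 2)), Mul(-1, Pow(v, 2))) (Function('R')(v, l) = Add(3, Mul(-1, Add(Add(Mul(v, v), Mul(l, l)), 0))) = Add(3, Mul(-1, Add(Add(Pow(v, 2), Pow(l, 2)), 0))) = Add(3, Mul(-1, Add(Add(Pow(l, 2), Pow(v, 2)), 0))) = Add(3, Mul(-1, Add(Pow(l, 2), Pow(v, 2)))) = Add(3, Add(Mul(-1, Pow(l, 2)), Mul(-1, Pow(v, 2)))) = Add(3, Mul(-1, Pow(l, 2)), Mul(-1, Pow(v, 2))))
F = -621
Function('V')(E) = Mul(Pow(Add(-31, E), -1), Add(-13, E, Mul(-1, Pow(E, 2)))) (Function('V')(E) = Mul(Add(E, Add(3, Mul(-1, Pow(-4, 2)), Mul(-1, Pow(E, 2)))), Pow(Add(E, -31), -1)) = Mul(Add(E, Add(3, Mul(-1, 16), Mul(-1, Pow(E, 2)))), Pow(Add(-31, E), -1)) = Mul(Add(E, Add(3, -16, Mul(-1, Pow(E, 2)))), Pow(Add(-31, E), -1)) = Mul(Add(E, Add(-13, Mul(-1, Pow(E, 2)))), Pow(Add(-31, E), -1)) = Mul(Add(-13, E, Mul(-1, Pow(E, 2))), Pow(Add(-31, E), -1)) = Mul(Pow(Add(-31, E), -1), Add(-13, E, Mul(-1, Pow(E, 2)))))
Mul(829, Add(F, Function('V')(-37))) = Mul(829, Add(-621, Mul(Pow(Add(-31, -37), -1), Add(-13, -37, Mul(-1, Pow(-37, 2)))))) = Mul(829, Add(-621, Mul(Pow(-68, -1), Add(-13, -37, Mul(-1, 1369))))) = Mul(829, Add(-621, Mul(Rational(-1, 68), Add(-13, -37, -1369)))) = Mul(829, Add(-621, Mul(Rational(-1, 68), -1419))) = Mul(829, Add(-621, Rational(1419, 68))) = Mul(829, Rational(-40809, 68)) = Rational(-33830661, 68)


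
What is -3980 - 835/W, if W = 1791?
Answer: -7129015/1791 ≈ -3980.5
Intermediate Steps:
-3980 - 835/W = -3980 - 835/1791 = -7129015/1791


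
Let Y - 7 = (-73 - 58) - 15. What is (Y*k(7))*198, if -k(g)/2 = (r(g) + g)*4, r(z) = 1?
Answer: 1761408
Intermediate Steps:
Y = -139 (Y = 7 + ((-73 - 58) - 15) = 7 + (-131 - 15) = 7 - 146 = -139)
k(g) = -8 - 8*g (k(g) = -2*(1 + g)*4 = -2*(4 + 4*g) = -8 - 8*g)
(Y*k(7))*198 = -139*(-8 - 8*7)*198 = -139*(-8 - 56)*198 = -139*(-64)*198 = 8896*198 = 1761408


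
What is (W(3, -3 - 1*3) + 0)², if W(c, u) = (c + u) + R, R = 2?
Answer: 1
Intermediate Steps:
W(c, u) = 2 + c + u (W(c, u) = (c + u) + 2 = 2 + c + u)
(W(3, -3 - 1*3) + 0)² = ((2 + 3 + (-3 - 1*3)) + 0)² = ((2 + 3 + (-3 - 3)) + 0)² = ((2 + 3 - 6) + 0)² = (-1 + 0)² = (-1)² = 1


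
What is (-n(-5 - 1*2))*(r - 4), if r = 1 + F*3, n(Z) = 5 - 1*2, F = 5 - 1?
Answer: -27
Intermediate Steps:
F = 4
n(Z) = 3 (n(Z) = 5 - 2 = 3)
r = 13 (r = 1 + 4*3 = 1 + 12 = 13)
(-n(-5 - 1*2))*(r - 4) = (-1*3)*(13 - 4) = -3*9 = -27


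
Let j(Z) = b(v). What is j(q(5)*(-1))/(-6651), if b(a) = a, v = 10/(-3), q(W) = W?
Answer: 10/19953 ≈ 0.00050118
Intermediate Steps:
v = -10/3 (v = 10*(-1/3) = -10/3 ≈ -3.3333)
j(Z) = -10/3
j(q(5)*(-1))/(-6651) = -10/3/(-6651) = -10/3*(-1/6651) = 10/19953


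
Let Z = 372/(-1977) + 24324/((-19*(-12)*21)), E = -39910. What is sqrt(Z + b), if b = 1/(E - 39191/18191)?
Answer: sqrt(178290246494304544561593015426)/190906209784941 ≈ 2.2118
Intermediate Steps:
b = -18191/726042001 (b = 1/(-39910 - 39191/18191) = 1/(-726042001/18191) = -18191/726042001 ≈ -2.5055e-5)
Z = 1286317/262941 (Z = 372*(-1/1977) + 24324/((228*21)) = -124/659 + 24324/4788 = -124/659 + 24324*(1/4788) = -124/659 + 2027/399 = 1286317/262941 ≈ 4.8920)
sqrt(Z + b) = sqrt(1286317/262941 - 18191/726042001) = sqrt(933915385440586/190906209784941) = sqrt(178290246494304544561593015426)/190906209784941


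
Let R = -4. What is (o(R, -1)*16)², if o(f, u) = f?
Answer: 4096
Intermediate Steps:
(o(R, -1)*16)² = (-4*16)² = (-64)² = 4096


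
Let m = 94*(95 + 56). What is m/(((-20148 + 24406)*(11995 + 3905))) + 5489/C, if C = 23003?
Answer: 185971940191/778676853300 ≈ 0.23883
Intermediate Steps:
m = 14194 (m = 94*151 = 14194)
m/(((-20148 + 24406)*(11995 + 3905))) + 5489/C = 14194/(((-20148 + 24406)*(11995 + 3905))) + 5489/23003 = 14194/((4258*15900)) + 5489*(1/23003) = 14194/67702200 + 5489/23003 = 14194*(1/67702200) + 5489/23003 = 7097/33851100 + 5489/23003 = 185971940191/778676853300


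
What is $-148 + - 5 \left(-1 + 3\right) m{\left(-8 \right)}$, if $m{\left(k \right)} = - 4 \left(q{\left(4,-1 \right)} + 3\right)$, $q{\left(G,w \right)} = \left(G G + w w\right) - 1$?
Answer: $612$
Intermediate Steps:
$q{\left(G,w \right)} = -1 + G^{2} + w^{2}$ ($q{\left(G,w \right)} = \left(G^{2} + w^{2}\right) - 1 = -1 + G^{2} + w^{2}$)
$m{\left(k \right)} = -76$ ($m{\left(k \right)} = - 4 \left(\left(-1 + 4^{2} + \left(-1\right)^{2}\right) + 3\right) = - 4 \left(\left(-1 + 16 + 1\right) + 3\right) = - 4 \left(16 + 3\right) = \left(-4\right) 19 = -76$)
$-148 + - 5 \left(-1 + 3\right) m{\left(-8 \right)} = -148 + - 5 \left(-1 + 3\right) \left(-76\right) = -148 + \left(-5\right) 2 \left(-76\right) = -148 - -760 = -148 + 760 = 612$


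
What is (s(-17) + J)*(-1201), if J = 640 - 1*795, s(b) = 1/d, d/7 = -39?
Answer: 50821516/273 ≈ 1.8616e+5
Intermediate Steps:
d = -273 (d = 7*(-39) = -273)
s(b) = -1/273 (s(b) = 1/(-273) = -1/273)
J = -155 (J = 640 - 795 = -155)
(s(-17) + J)*(-1201) = (-1/273 - 155)*(-1201) = -42316/273*(-1201) = 50821516/273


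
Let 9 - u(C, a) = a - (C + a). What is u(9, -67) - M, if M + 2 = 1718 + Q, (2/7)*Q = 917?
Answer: -9815/2 ≈ -4907.5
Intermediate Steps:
Q = 6419/2 (Q = (7/2)*917 = 6419/2 ≈ 3209.5)
u(C, a) = 9 + C (u(C, a) = 9 - (a - (C + a)) = 9 - (a + (-C - a)) = 9 - (-1)*C = 9 + C)
M = 9851/2 (M = -2 + (1718 + 6419/2) = -2 + 9855/2 = 9851/2 ≈ 4925.5)
u(9, -67) - M = (9 + 9) - 1*9851/2 = 18 - 9851/2 = -9815/2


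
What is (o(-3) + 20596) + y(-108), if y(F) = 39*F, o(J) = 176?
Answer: 16560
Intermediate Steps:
(o(-3) + 20596) + y(-108) = (176 + 20596) + 39*(-108) = 20772 - 4212 = 16560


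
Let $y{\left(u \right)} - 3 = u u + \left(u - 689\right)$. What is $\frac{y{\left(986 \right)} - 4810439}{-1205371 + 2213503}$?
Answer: $- \frac{3837943}{1008132} \approx -3.807$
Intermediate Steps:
$y{\left(u \right)} = -686 + u + u^{2}$ ($y{\left(u \right)} = 3 + \left(u u + \left(u - 689\right)\right) = 3 + \left(u^{2} + \left(u - 689\right)\right) = 3 + \left(u^{2} + \left(-689 + u\right)\right) = 3 + \left(-689 + u + u^{2}\right) = -686 + u + u^{2}$)
$\frac{y{\left(986 \right)} - 4810439}{-1205371 + 2213503} = \frac{\left(-686 + 986 + 986^{2}\right) - 4810439}{-1205371 + 2213503} = \frac{\left(-686 + 986 + 972196\right) - 4810439}{1008132} = \left(972496 - 4810439\right) \frac{1}{1008132} = \left(-3837943\right) \frac{1}{1008132} = - \frac{3837943}{1008132}$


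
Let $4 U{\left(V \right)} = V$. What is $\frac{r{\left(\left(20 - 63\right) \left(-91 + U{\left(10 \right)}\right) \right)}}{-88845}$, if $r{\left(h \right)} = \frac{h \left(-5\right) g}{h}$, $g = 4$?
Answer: $\frac{4}{17769} \approx 0.00022511$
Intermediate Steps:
$U{\left(V \right)} = \frac{V}{4}$
$r{\left(h \right)} = -20$ ($r{\left(h \right)} = \frac{h \left(-5\right) 4}{h} = \frac{- 5 h 4}{h} = \frac{\left(-20\right) h}{h} = -20$)
$\frac{r{\left(\left(20 - 63\right) \left(-91 + U{\left(10 \right)}\right) \right)}}{-88845} = - \frac{20}{-88845} = \left(-20\right) \left(- \frac{1}{88845}\right) = \frac{4}{17769}$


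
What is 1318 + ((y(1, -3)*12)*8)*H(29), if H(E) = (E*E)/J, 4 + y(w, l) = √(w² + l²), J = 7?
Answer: -313718/7 + 80736*√10/7 ≈ -8344.0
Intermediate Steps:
y(w, l) = -4 + √(l² + w²) (y(w, l) = -4 + √(w² + l²) = -4 + √(l² + w²))
H(E) = E²/7 (H(E) = (E*E)/7 = E²*(⅐) = E²/7)
1318 + ((y(1, -3)*12)*8)*H(29) = 1318 + (((-4 + √((-3)² + 1²))*12)*8)*((⅐)*29²) = 1318 + (((-4 + √(9 + 1))*12)*8)*((⅐)*841) = 1318 + (((-4 + √10)*12)*8)*(841/7) = 1318 + ((-48 + 12*√10)*8)*(841/7) = 1318 + (-384 + 96*√10)*(841/7) = 1318 + (-322944/7 + 80736*√10/7) = -313718/7 + 80736*√10/7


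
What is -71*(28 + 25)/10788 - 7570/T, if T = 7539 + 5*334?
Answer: -116318627/99346692 ≈ -1.1708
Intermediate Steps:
T = 9209 (T = 7539 + 1670 = 9209)
-71*(28 + 25)/10788 - 7570/T = -71*(28 + 25)/10788 - 7570/9209 = -71*53*(1/10788) - 7570*1/9209 = -3763*1/10788 - 7570/9209 = -3763/10788 - 7570/9209 = -116318627/99346692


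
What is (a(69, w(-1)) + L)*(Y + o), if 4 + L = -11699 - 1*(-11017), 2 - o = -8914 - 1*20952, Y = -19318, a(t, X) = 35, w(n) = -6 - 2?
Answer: -6868050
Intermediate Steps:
w(n) = -8
o = 29868 (o = 2 - (-8914 - 1*20952) = 2 - (-8914 - 20952) = 2 - 1*(-29866) = 2 + 29866 = 29868)
L = -686 (L = -4 + (-11699 - 1*(-11017)) = -4 + (-11699 + 11017) = -4 - 682 = -686)
(a(69, w(-1)) + L)*(Y + o) = (35 - 686)*(-19318 + 29868) = -651*10550 = -6868050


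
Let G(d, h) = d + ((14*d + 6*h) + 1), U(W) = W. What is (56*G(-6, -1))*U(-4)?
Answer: 21280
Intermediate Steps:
G(d, h) = 1 + 6*h + 15*d (G(d, h) = d + ((6*h + 14*d) + 1) = d + (1 + 6*h + 14*d) = 1 + 6*h + 15*d)
(56*G(-6, -1))*U(-4) = (56*(1 + 6*(-1) + 15*(-6)))*(-4) = (56*(1 - 6 - 90))*(-4) = (56*(-95))*(-4) = -5320*(-4) = 21280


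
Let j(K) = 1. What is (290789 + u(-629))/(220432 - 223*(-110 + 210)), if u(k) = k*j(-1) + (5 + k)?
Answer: 24128/16511 ≈ 1.4613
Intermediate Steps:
u(k) = 5 + 2*k (u(k) = k*1 + (5 + k) = k + (5 + k) = 5 + 2*k)
(290789 + u(-629))/(220432 - 223*(-110 + 210)) = (290789 + (5 + 2*(-629)))/(220432 - 223*(-110 + 210)) = (290789 + (5 - 1258))/(220432 - 223*100) = (290789 - 1253)/(220432 - 22300) = 289536/198132 = 289536*(1/198132) = 24128/16511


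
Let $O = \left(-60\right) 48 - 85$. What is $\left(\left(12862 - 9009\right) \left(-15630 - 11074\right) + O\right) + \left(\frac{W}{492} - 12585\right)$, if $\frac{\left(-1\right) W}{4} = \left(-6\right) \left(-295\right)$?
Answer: $- \frac{4219149132}{41} \approx -1.0291 \cdot 10^{8}$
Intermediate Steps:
$W = -7080$ ($W = - 4 \left(\left(-6\right) \left(-295\right)\right) = \left(-4\right) 1770 = -7080$)
$O = -2965$ ($O = -2880 - 85 = -2965$)
$\left(\left(12862 - 9009\right) \left(-15630 - 11074\right) + O\right) + \left(\frac{W}{492} - 12585\right) = \left(\left(12862 - 9009\right) \left(-15630 - 11074\right) - 2965\right) - \left(12585 + \frac{7080}{492}\right) = \left(3853 \left(-26704\right) - 2965\right) - \frac{516575}{41} = \left(-102890512 - 2965\right) - \frac{516575}{41} = -102893477 - \frac{516575}{41} = - \frac{4219149132}{41}$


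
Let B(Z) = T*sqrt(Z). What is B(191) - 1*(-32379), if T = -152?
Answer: 32379 - 152*sqrt(191) ≈ 30278.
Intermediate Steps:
B(Z) = -152*sqrt(Z)
B(191) - 1*(-32379) = -152*sqrt(191) - 1*(-32379) = -152*sqrt(191) + 32379 = 32379 - 152*sqrt(191)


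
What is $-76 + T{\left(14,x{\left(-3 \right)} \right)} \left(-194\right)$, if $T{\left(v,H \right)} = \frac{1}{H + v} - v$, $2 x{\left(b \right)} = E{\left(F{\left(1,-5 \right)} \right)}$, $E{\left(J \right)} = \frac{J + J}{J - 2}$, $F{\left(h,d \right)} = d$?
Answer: $\frac{270562}{103} \approx 2626.8$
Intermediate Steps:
$E{\left(J \right)} = \frac{2 J}{-2 + J}$
$x{\left(b \right)} = \frac{5}{7}$ ($x{\left(b \right)} = \frac{2 \left(-5\right) \frac{1}{-2 - 5}}{2} = \frac{2 \left(-5\right) \frac{1}{-7}}{2} = \frac{2 \left(-5\right) \left(- \frac{1}{7}\right)}{2} = \frac{1}{2} \cdot \frac{10}{7} = \frac{5}{7}$)
$-76 + T{\left(14,x{\left(-3 \right)} \right)} \left(-194\right) = -76 + \frac{1 - 14^{2} - \frac{5}{7} \cdot 14}{\frac{5}{7} + 14} \left(-194\right) = -76 + \frac{1 - 196 - 10}{\frac{103}{7}} \left(-194\right) = -76 + \frac{7 \left(1 - 196 - 10\right)}{103} \left(-194\right) = -76 + \frac{7}{103} \left(-205\right) \left(-194\right) = -76 - - \frac{278390}{103} = -76 + \frac{278390}{103} = \frac{270562}{103}$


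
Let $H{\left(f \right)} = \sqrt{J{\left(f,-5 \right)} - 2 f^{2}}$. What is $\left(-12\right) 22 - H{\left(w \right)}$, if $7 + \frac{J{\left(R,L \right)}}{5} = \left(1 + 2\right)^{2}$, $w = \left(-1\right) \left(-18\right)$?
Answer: $-264 - i \sqrt{638} \approx -264.0 - 25.259 i$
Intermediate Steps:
$w = 18$
$J{\left(R,L \right)} = 10$ ($J{\left(R,L \right)} = -35 + 5 \left(1 + 2\right)^{2} = -35 + 5 \cdot 3^{2} = -35 + 5 \cdot 9 = -35 + 45 = 10$)
$H{\left(f \right)} = \sqrt{10 - 2 f^{2}}$
$\left(-12\right) 22 - H{\left(w \right)} = \left(-12\right) 22 - \sqrt{10 - 2 \cdot 18^{2}} = -264 - \sqrt{10 - 648} = -264 - \sqrt{-638} = -264 - i \sqrt{638}$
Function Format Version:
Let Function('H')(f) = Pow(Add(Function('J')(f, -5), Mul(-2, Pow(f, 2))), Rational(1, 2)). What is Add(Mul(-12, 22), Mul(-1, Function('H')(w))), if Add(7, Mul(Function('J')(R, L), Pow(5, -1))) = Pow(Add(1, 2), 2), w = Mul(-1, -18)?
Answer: Add(-264, Mul(-1, I, Pow(638, Rational(1, 2)))) ≈ Add(-264.00, Mul(-25.259, I))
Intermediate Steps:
w = 18
Function('J')(R, L) = 10 (Function('J')(R, L) = Add(-35, Mul(5, Pow(Add(1, 2), 2))) = Add(-35, Mul(5, Pow(3, 2))) = Add(-35, Mul(5, 9)) = Add(-35, 45) = 10)
Function('H')(f) = Pow(Add(10, Mul(-2, Pow(f, 2))), Rational(1, 2))
Add(Mul(-12, 22), Mul(-1, Function('H')(w))) = Add(Mul(-12, 22), Mul(-1, Pow(Add(10, Mul(-2, Pow(18, 2))), Rational(1, 2)))) = Add(-264, Mul(-1, Pow(Add(10, Mul(-2, 324)), Rational(1, 2)))) = Add(-264, Mul(-1, Pow(Add(10, -648), Rational(1, 2)))) = Add(-264, Mul(-1, Pow(-638, Rational(1, 2)))) = Add(-264, Mul(-1, Mul(I, Pow(638, Rational(1, 2))))) = Add(-264, Mul(-1, I, Pow(638, Rational(1, 2))))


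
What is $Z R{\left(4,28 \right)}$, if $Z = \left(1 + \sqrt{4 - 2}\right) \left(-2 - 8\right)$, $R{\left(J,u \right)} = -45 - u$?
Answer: $730 + 730 \sqrt{2} \approx 1762.4$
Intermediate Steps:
$Z = -10 - 10 \sqrt{2}$ ($Z = \left(1 + \sqrt{2}\right) \left(-10\right) = -10 - 10 \sqrt{2} \approx -24.142$)
$Z R{\left(4,28 \right)} = \left(-10 - 10 \sqrt{2}\right) \left(-45 - 28\right) = \left(-10 - 10 \sqrt{2}\right) \left(-73\right) = 730 + 730 \sqrt{2}$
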